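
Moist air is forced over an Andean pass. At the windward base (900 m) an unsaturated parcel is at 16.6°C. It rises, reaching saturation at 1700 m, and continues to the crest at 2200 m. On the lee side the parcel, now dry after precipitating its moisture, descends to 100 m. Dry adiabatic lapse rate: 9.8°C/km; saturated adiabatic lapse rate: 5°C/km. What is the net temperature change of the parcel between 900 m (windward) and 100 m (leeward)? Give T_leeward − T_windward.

From 900 m to 1700 m (dry): cools by 9.8 × 0.8 = 7.84°C, giving 8.76°C.
From 1700 m to 2200 m (saturated): cools by 5 × 0.5 = 2.5°C, giving 6.26°C.
From 2200 m to 100 m (dry descent): warms by 9.8 × 2.1 = 20.58°C, giving 26.84°C.
Net change vs windward start: 26.84 − 16.6 = +10.24°C

+10.24°C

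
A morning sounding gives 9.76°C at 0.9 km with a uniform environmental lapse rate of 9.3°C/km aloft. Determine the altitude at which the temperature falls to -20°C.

Height above start = (9.76 − (-20)) / 9.3 = 3.2 km
Altitude = 900 m + 3200 m = 4100 m

4.1 km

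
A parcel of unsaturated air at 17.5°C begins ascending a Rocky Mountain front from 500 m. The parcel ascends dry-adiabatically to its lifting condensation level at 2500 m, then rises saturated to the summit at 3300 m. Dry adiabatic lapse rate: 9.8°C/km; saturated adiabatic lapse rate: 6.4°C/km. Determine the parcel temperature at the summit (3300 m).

-7.22°C

500–2500 m, dry: Δz = 2 km ⇒ ΔT = -19.6°C; T = -2.1°C
2500–3300 m, saturated: Δz = 0.8 km ⇒ ΔT = -5.12°C; T = -7.22°C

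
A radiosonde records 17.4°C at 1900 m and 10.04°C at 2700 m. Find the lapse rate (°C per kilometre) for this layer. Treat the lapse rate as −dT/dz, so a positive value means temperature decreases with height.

9.2°C/km

Γ = −ΔT/Δz = (17.4 − 10.04) / (2700 − 1900) m
  = 7.36°C / 0.8 km = 9.2°C/km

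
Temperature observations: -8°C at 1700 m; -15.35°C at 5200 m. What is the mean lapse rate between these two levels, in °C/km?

2.1°C/km

Γ = −ΔT/Δz = (-8 − (-15.35)) / (5200 − 1700) m
  = 7.35°C / 3.5 km = 2.1°C/km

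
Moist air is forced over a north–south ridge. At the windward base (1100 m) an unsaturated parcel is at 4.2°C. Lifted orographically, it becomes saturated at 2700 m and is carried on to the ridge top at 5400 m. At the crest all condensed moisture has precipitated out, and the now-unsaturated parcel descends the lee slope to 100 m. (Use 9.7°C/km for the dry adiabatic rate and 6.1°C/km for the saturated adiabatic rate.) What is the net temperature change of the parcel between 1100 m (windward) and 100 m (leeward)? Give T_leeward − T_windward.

From 1100 m to 2700 m (dry): cools by 9.7 × 1.6 = 15.52°C, giving -11.32°C.
From 2700 m to 5400 m (saturated): cools by 6.1 × 2.7 = 16.47°C, giving -27.79°C.
From 5400 m to 100 m (dry descent): warms by 9.7 × 5.3 = 51.41°C, giving 23.62°C.
Net change vs windward start: 23.62 − 4.2 = +19.42°C

+19.42°C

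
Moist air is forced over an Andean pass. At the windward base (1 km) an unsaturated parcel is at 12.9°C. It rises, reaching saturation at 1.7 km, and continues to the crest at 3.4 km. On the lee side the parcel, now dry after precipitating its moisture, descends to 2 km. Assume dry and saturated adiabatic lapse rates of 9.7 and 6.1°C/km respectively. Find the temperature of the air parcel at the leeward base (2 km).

Dry to 1700 m: -9.7 × 0.7 km = -6.79°C, so T = 6.11°C.
Saturated to 3400 m: -6.1 × 1.7 km = -10.37°C, so T = -4.26°C.
Dry descent to 2000 m: +9.7 × 1.4 km = +13.58°C, so T = 9.32°C.

9.32°C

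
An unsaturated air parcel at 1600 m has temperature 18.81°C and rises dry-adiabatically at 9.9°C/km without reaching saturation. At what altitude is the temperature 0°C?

Height above start = (18.81 − 0) / 9.9 = 1.9 km
Altitude = 1600 m + 1900 m = 3500 m

3500 m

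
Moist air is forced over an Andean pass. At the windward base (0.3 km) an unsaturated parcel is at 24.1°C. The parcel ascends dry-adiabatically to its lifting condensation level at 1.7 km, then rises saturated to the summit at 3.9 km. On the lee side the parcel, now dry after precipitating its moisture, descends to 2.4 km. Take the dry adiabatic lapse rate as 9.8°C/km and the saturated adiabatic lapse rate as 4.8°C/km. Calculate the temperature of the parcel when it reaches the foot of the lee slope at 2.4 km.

300–1700 m, dry: Δz = 1.4 km ⇒ ΔT = -13.72°C; T = 10.38°C
1700–3900 m, saturated: Δz = 2.2 km ⇒ ΔT = -10.56°C; T = -0.18°C
3900–2400 m, dry descent: Δz = 1.5 km ⇒ ΔT = +14.7°C; T = 14.52°C

14.52°C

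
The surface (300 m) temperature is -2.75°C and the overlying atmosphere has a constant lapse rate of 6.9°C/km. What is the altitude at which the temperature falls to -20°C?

Height above start = (-2.75 − (-20)) / 6.9 = 2.5 km
Altitude = 300 m + 2500 m = 2800 m

2800 m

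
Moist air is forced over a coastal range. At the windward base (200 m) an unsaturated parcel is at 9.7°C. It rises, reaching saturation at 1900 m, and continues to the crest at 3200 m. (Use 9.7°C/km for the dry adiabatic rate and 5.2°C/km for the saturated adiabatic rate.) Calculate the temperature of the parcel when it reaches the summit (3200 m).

200–1900 m, dry: Δz = 1.7 km ⇒ ΔT = -16.49°C; T = -6.79°C
1900–3200 m, saturated: Δz = 1.3 km ⇒ ΔT = -6.76°C; T = -13.55°C

-13.55°C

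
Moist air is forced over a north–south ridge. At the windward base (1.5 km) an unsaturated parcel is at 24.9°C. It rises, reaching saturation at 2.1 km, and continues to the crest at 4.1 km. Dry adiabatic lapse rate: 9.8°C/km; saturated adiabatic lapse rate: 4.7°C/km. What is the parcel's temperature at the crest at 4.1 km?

9.62°C

1500 → 2100 m (dry, 9.8°C/km): ΔT = -9.8 × 0.6 = -5.88°C → T = 19.02°C
2100 → 4100 m (saturated, 4.7°C/km): ΔT = -4.7 × 2 = -9.4°C → T = 9.62°C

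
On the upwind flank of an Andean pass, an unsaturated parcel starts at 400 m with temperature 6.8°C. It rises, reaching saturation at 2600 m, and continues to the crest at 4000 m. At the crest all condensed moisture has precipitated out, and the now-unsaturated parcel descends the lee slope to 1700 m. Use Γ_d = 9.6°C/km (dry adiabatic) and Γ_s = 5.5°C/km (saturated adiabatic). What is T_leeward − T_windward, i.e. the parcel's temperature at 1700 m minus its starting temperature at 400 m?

-6.74°C

Dry to 2600 m: -9.6 × 2.2 km = -21.12°C, so T = -14.32°C.
Saturated to 4000 m: -5.5 × 1.4 km = -7.7°C, so T = -22.02°C.
Dry descent to 1700 m: +9.6 × 2.3 km = +22.08°C, so T = 0.06°C.
Net change vs windward start: 0.06 − 6.8 = -6.74°C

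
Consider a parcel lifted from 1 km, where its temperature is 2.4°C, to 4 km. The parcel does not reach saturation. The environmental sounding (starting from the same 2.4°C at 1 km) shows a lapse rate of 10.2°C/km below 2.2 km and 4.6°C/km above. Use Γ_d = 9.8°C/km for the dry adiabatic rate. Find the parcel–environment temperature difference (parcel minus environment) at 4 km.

Parcel:
  1000–4000 m, dry: Δz = 3 km ⇒ ΔT = -29.4°C; T = -27°C
Environment:
  1000–2200 m, environment, lower layer: Δz = 1.2 km ⇒ ΔT = -12.24°C; T = -9.84°C
  2200–4000 m, environment, upper layer: Δz = 1.8 km ⇒ ΔT = -8.28°C; T = -18.12°C
T_parcel − T_env = -27 − (-18.12) = -8.88°C

-8.88°C (parcel cooler than environment)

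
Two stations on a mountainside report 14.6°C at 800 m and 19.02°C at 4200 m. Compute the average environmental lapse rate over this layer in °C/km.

-1.3°C/km

Γ = −ΔT/Δz = (14.6 − 19.02) / (4200 − 800) m
  = -4.42°C / 3.4 km = -1.3°C/km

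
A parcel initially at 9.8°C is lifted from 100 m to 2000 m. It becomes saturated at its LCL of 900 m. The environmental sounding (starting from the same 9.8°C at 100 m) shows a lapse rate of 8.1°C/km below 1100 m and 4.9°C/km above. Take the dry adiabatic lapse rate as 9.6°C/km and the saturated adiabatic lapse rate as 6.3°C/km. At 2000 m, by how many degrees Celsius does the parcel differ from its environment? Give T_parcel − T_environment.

Parcel:
  100–900 m, dry: Δz = 0.8 km ⇒ ΔT = -7.68°C; T = 2.12°C
  900–2000 m, saturated: Δz = 1.1 km ⇒ ΔT = -6.93°C; T = -4.81°C
Environment:
  100–1100 m, environment, lower layer: Δz = 1 km ⇒ ΔT = -8.1°C; T = 1.7°C
  1100–2000 m, environment, upper layer: Δz = 0.9 km ⇒ ΔT = -4.41°C; T = -2.71°C
T_parcel − T_env = -4.81 − (-2.71) = -2.1°C

-2.1°C (parcel cooler than environment)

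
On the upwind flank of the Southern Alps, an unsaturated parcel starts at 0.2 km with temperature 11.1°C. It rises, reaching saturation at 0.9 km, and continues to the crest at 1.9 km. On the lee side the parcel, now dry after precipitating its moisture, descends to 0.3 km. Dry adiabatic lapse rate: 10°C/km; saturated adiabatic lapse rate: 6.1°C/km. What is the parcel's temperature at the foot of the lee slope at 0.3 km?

Dry to 900 m: -10 × 0.7 km = -7°C, so T = 4.1°C.
Saturated to 1900 m: -6.1 × 1 km = -6.1°C, so T = -2°C.
Dry descent to 300 m: +10 × 1.6 km = +16°C, so T = 14°C.

14°C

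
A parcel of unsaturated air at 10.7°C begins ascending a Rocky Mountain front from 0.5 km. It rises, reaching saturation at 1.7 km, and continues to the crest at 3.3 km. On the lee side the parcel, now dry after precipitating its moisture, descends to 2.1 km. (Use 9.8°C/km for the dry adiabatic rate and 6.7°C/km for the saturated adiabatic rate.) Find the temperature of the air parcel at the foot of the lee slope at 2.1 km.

-0.02°C

Dry to 1700 m: -9.8 × 1.2 km = -11.76°C, so T = -1.06°C.
Saturated to 3300 m: -6.7 × 1.6 km = -10.72°C, so T = -11.78°C.
Dry descent to 2100 m: +9.8 × 1.2 km = +11.76°C, so T = -0.02°C.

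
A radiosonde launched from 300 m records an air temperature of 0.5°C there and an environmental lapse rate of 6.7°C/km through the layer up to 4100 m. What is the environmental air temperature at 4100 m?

-24.96°C

300–4100 m, environmental: Δz = 3.8 km ⇒ ΔT = -25.46°C; T = -24.96°C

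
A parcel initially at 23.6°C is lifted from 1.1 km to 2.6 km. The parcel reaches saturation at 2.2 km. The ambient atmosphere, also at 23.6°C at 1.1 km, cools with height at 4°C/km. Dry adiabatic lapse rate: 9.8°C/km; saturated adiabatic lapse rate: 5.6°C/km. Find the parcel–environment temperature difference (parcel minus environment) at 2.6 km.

-7.02°C (parcel cooler than environment)

Parcel:
  1100 → 2200 m (dry, 9.8°C/km): ΔT = -9.8 × 1.1 = -10.78°C → T = 12.82°C
  2200 → 2600 m (saturated, 5.6°C/km): ΔT = -5.6 × 0.4 = -2.24°C → T = 10.58°C
Environment:
  1100 → 2600 m (environment, 4°C/km): ΔT = -4 × 1.5 = -6°C → T = 17.6°C
T_parcel − T_env = 10.58 − 17.6 = -7.02°C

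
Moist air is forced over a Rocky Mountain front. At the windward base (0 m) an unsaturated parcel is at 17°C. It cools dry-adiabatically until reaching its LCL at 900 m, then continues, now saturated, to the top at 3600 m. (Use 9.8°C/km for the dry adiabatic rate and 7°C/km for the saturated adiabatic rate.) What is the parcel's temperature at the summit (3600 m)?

0 → 900 m (dry, 9.8°C/km): ΔT = -9.8 × 0.9 = -8.82°C → T = 8.18°C
900 → 3600 m (saturated, 7°C/km): ΔT = -7 × 2.7 = -18.9°C → T = -10.72°C

-10.72°C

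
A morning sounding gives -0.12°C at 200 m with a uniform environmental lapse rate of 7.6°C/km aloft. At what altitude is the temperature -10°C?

1500 m

Height above start = (-0.12 − (-10)) / 7.6 = 1.3 km
Altitude = 200 m + 1300 m = 1500 m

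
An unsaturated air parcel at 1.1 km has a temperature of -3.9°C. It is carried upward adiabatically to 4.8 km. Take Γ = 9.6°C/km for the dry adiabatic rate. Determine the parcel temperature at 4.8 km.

-39.42°C

1100 → 4800 m (dry adiabatic, 9.6°C/km): ΔT = -9.6 × 3.7 = -35.52°C → T = -39.42°C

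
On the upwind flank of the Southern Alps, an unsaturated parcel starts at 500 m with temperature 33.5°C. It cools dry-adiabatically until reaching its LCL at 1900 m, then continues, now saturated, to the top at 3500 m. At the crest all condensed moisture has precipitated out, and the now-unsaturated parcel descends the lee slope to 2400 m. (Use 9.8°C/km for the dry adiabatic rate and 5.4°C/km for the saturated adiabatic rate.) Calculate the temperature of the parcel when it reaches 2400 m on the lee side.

21.92°C

500–1900 m, dry: Δz = 1.4 km ⇒ ΔT = -13.72°C; T = 19.78°C
1900–3500 m, saturated: Δz = 1.6 km ⇒ ΔT = -8.64°C; T = 11.14°C
3500–2400 m, dry descent: Δz = 1.1 km ⇒ ΔT = +10.78°C; T = 21.92°C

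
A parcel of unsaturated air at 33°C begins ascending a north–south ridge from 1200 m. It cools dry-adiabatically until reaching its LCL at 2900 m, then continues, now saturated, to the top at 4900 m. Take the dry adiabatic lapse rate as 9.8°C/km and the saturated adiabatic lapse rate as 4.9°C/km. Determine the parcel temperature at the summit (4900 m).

From 1200 m to 2900 m (dry): cools by 9.8 × 1.7 = 16.66°C, giving 16.34°C.
From 2900 m to 4900 m (saturated): cools by 4.9 × 2 = 9.8°C, giving 6.54°C.

6.54°C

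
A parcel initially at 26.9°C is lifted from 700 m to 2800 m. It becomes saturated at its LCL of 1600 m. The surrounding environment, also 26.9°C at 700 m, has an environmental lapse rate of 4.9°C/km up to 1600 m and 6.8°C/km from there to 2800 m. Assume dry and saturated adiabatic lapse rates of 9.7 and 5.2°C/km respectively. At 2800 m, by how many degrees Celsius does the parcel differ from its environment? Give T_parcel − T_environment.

Parcel:
  700 → 1600 m (dry, 9.7°C/km): ΔT = -9.7 × 0.9 = -8.73°C → T = 18.17°C
  1600 → 2800 m (saturated, 5.2°C/km): ΔT = -5.2 × 1.2 = -6.24°C → T = 11.93°C
Environment:
  700 → 1600 m (environment, lower layer, 4.9°C/km): ΔT = -4.9 × 0.9 = -4.41°C → T = 22.49°C
  1600 → 2800 m (environment, upper layer, 6.8°C/km): ΔT = -6.8 × 1.2 = -8.16°C → T = 14.33°C
T_parcel − T_env = 11.93 − 14.33 = -2.4°C

-2.4°C (parcel cooler than environment)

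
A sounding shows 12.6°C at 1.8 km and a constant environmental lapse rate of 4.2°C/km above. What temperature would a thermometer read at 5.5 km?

-2.94°C

From 1800 m to 5500 m (environmental): cools by 4.2 × 3.7 = 15.54°C, giving -2.94°C.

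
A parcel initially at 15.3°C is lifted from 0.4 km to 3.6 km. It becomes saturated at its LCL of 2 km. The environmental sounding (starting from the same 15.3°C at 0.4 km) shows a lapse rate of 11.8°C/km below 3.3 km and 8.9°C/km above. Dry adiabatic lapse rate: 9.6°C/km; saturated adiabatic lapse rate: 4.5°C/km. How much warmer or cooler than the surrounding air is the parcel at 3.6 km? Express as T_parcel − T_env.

Parcel:
  Dry to 2000 m: -9.6 × 1.6 km = -15.36°C, so T = -0.06°C.
  Saturated to 3600 m: -4.5 × 1.6 km = -7.2°C, so T = -7.26°C.
Environment:
  Environment, lower layer to 3300 m: -11.8 × 2.9 km = -34.22°C, so T = -18.92°C.
  Environment, upper layer to 3600 m: -8.9 × 0.3 km = -2.67°C, so T = -21.59°C.
T_parcel − T_env = -7.26 − (-21.59) = +14.33°C

+14.33°C (parcel warmer than environment)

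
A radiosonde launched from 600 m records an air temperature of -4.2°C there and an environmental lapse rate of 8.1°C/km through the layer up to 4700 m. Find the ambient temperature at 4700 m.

600–4700 m, environmental: Δz = 4.1 km ⇒ ΔT = -33.21°C; T = -37.41°C

-37.41°C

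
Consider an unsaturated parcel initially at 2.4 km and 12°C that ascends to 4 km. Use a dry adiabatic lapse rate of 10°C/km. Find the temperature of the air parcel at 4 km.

2400 → 4000 m (dry adiabatic, 10°C/km): ΔT = -10 × 1.6 = -16°C → T = -4°C

-4°C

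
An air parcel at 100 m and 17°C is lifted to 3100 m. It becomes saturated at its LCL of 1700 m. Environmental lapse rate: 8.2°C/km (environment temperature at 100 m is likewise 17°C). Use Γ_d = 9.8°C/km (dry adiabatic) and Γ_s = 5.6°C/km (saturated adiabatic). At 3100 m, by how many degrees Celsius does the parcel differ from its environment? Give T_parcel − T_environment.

+1.08°C (parcel warmer than environment)

Parcel:
  100–1700 m, dry: Δz = 1.6 km ⇒ ΔT = -15.68°C; T = 1.32°C
  1700–3100 m, saturated: Δz = 1.4 km ⇒ ΔT = -7.84°C; T = -6.52°C
Environment:
  100–3100 m, environment: Δz = 3 km ⇒ ΔT = -24.6°C; T = -7.6°C
T_parcel − T_env = -6.52 − (-7.6) = +1.08°C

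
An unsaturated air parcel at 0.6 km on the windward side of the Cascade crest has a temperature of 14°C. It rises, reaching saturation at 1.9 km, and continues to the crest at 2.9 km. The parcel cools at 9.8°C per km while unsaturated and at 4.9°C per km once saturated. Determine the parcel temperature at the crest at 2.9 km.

Dry to 1900 m: -9.8 × 1.3 km = -12.74°C, so T = 1.26°C.
Saturated to 2900 m: -4.9 × 1 km = -4.9°C, so T = -3.64°C.

-3.64°C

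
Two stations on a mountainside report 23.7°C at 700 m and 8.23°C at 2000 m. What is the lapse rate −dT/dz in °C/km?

Γ = −ΔT/Δz = (23.7 − 8.23) / (2000 − 700) m
  = 15.47°C / 1.3 km = 11.9°C/km

11.9°C/km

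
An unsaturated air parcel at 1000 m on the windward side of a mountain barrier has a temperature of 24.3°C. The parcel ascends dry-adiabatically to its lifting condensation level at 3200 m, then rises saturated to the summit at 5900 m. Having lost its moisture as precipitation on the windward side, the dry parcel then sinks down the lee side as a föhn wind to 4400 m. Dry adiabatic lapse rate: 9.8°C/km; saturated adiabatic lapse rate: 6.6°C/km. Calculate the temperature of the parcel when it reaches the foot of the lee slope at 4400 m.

Dry to 3200 m: -9.8 × 2.2 km = -21.56°C, so T = 2.74°C.
Saturated to 5900 m: -6.6 × 2.7 km = -17.82°C, so T = -15.08°C.
Dry descent to 4400 m: +9.8 × 1.5 km = +14.7°C, so T = -0.38°C.

-0.38°C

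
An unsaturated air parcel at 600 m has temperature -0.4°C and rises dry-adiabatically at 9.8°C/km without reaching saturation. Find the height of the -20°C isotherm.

2600 m

Height above start = (-0.4 − (-20)) / 9.8 = 2 km
Altitude = 600 m + 2000 m = 2600 m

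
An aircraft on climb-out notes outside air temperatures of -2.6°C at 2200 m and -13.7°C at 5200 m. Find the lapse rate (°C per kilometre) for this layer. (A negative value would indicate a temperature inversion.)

Γ = −ΔT/Δz = (-2.6 − (-13.7)) / (5200 − 2200) m
  = 11.1°C / 3 km = 3.7°C/km

3.7°C/km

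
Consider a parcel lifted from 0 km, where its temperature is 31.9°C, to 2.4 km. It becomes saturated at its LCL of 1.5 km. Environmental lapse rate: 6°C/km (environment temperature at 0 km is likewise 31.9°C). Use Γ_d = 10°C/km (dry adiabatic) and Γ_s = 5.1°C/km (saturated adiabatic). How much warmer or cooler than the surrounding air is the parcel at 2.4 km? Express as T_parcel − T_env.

-5.19°C (parcel cooler than environment)

Parcel:
  Dry to 1500 m: -10 × 1.5 km = -15°C, so T = 16.9°C.
  Saturated to 2400 m: -5.1 × 0.9 km = -4.59°C, so T = 12.31°C.
Environment:
  Environment to 2400 m: -6 × 2.4 km = -14.4°C, so T = 17.5°C.
T_parcel − T_env = 12.31 − 17.5 = -5.19°C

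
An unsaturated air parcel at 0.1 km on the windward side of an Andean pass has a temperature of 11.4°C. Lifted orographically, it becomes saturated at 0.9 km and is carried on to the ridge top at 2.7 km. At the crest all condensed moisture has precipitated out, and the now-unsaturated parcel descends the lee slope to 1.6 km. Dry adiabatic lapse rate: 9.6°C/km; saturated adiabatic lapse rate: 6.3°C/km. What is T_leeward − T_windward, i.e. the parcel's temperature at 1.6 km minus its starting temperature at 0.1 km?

-8.46°C

From 100 m to 900 m (dry): cools by 9.6 × 0.8 = 7.68°C, giving 3.72°C.
From 900 m to 2700 m (saturated): cools by 6.3 × 1.8 = 11.34°C, giving -7.62°C.
From 2700 m to 1600 m (dry descent): warms by 9.6 × 1.1 = 10.56°C, giving 2.94°C.
Net change vs windward start: 2.94 − 11.4 = -8.46°C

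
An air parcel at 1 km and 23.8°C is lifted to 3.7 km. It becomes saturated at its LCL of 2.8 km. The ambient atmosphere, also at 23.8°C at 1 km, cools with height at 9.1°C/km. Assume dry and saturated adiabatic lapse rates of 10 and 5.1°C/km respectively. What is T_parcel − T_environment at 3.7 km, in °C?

Parcel:
  1000–2800 m, dry: Δz = 1.8 km ⇒ ΔT = -18°C; T = 5.8°C
  2800–3700 m, saturated: Δz = 0.9 km ⇒ ΔT = -4.59°C; T = 1.21°C
Environment:
  1000–3700 m, environment: Δz = 2.7 km ⇒ ΔT = -24.57°C; T = -0.77°C
T_parcel − T_env = 1.21 − (-0.77) = +1.98°C

+1.98°C (parcel warmer than environment)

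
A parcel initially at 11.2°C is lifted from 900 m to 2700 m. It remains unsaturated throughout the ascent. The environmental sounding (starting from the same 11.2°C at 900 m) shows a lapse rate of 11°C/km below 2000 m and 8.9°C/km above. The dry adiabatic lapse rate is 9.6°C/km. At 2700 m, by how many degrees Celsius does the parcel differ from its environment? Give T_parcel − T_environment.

+1.05°C (parcel warmer than environment)

Parcel:
  900–2700 m, dry: Δz = 1.8 km ⇒ ΔT = -17.28°C; T = -6.08°C
Environment:
  900–2000 m, environment, lower layer: Δz = 1.1 km ⇒ ΔT = -12.1°C; T = -0.9°C
  2000–2700 m, environment, upper layer: Δz = 0.7 km ⇒ ΔT = -6.23°C; T = -7.13°C
T_parcel − T_env = -6.08 − (-7.13) = +1.05°C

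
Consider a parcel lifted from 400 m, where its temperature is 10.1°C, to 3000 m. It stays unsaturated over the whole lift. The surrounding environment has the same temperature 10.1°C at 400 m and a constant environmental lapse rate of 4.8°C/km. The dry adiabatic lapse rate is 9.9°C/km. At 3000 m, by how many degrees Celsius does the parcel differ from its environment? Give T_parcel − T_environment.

Parcel:
  400–3000 m, dry: Δz = 2.6 km ⇒ ΔT = -25.74°C; T = -15.64°C
Environment:
  400–3000 m, environment: Δz = 2.6 km ⇒ ΔT = -12.48°C; T = -2.38°C
T_parcel − T_env = -15.64 − (-2.38) = -13.26°C

-13.26°C (parcel cooler than environment)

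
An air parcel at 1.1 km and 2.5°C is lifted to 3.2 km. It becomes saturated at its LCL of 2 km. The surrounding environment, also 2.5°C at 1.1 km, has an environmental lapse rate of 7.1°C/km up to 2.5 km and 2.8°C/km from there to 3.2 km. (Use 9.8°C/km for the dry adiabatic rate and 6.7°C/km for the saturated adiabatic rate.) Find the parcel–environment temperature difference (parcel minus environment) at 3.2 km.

Parcel:
  1100 → 2000 m (dry, 9.8°C/km): ΔT = -9.8 × 0.9 = -8.82°C → T = -6.32°C
  2000 → 3200 m (saturated, 6.7°C/km): ΔT = -6.7 × 1.2 = -8.04°C → T = -14.36°C
Environment:
  1100 → 2500 m (environment, lower layer, 7.1°C/km): ΔT = -7.1 × 1.4 = -9.94°C → T = -7.44°C
  2500 → 3200 m (environment, upper layer, 2.8°C/km): ΔT = -2.8 × 0.7 = -1.96°C → T = -9.4°C
T_parcel − T_env = -14.36 − (-9.4) = -4.96°C

-4.96°C (parcel cooler than environment)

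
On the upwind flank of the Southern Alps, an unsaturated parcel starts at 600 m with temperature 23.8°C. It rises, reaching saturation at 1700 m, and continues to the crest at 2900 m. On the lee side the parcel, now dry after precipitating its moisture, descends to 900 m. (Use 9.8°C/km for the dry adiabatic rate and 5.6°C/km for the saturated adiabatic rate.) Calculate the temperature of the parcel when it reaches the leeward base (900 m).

600 → 1700 m (dry, 9.8°C/km): ΔT = -9.8 × 1.1 = -10.78°C → T = 13.02°C
1700 → 2900 m (saturated, 5.6°C/km): ΔT = -5.6 × 1.2 = -6.72°C → T = 6.3°C
2900 → 900 m (dry descent, 9.8°C/km): ΔT = +9.8 × 2 = +19.6°C → T = 25.9°C

25.9°C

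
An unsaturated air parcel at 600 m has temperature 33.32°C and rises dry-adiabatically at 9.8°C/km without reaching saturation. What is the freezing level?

4000 m

Height above start = (33.32 − 0) / 9.8 = 3.4 km
Altitude = 600 m + 3400 m = 4000 m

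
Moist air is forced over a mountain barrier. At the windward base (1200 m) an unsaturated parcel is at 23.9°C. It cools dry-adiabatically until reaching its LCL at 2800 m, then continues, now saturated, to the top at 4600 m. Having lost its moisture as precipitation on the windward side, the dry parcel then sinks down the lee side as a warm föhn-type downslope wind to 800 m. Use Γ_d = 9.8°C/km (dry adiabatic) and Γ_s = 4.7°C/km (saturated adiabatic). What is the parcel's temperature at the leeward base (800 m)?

37°C

1200–2800 m, dry: Δz = 1.6 km ⇒ ΔT = -15.68°C; T = 8.22°C
2800–4600 m, saturated: Δz = 1.8 km ⇒ ΔT = -8.46°C; T = -0.24°C
4600–800 m, dry descent: Δz = 3.8 km ⇒ ΔT = +37.24°C; T = 37°C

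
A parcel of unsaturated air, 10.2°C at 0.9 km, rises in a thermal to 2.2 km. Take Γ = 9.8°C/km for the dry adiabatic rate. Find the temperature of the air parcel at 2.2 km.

-2.54°C

Dry adiabatic to 2200 m: -9.8 × 1.3 km = -12.74°C, so T = -2.54°C.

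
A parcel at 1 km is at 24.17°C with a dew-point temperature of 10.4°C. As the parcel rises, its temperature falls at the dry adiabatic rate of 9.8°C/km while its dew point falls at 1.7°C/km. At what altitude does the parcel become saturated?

T and T_d converge at 9.8 − 1.7 = 8.1°C per km
Height above start = (24.17 − 10.4) / 8.1 = 1.7 km
LCL altitude = 1000 m + 1700 m = 2700 m

2.7 km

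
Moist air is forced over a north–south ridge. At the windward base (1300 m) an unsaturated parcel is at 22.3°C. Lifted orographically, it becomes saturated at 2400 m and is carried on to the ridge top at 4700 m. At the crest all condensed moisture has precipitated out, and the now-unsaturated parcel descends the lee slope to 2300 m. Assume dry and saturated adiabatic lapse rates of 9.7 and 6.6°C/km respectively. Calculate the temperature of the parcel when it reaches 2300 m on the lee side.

19.73°C

Dry to 2400 m: -9.7 × 1.1 km = -10.67°C, so T = 11.63°C.
Saturated to 4700 m: -6.6 × 2.3 km = -15.18°C, so T = -3.55°C.
Dry descent to 2300 m: +9.7 × 2.4 km = +23.28°C, so T = 19.73°C.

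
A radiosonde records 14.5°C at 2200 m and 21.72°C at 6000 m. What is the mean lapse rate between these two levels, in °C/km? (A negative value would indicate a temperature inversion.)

Γ = −ΔT/Δz = (14.5 − 21.72) / (6000 − 2200) m
  = -7.22°C / 3.8 km = -1.9°C/km

-1.9°C/km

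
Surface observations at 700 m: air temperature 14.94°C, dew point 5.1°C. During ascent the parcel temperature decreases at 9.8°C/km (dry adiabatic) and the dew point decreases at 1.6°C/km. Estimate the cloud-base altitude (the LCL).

T and T_d converge at 9.8 − 1.6 = 8.2°C per km
Height above start = (14.94 − 5.1) / 8.2 = 1.2 km
LCL altitude = 700 m + 1200 m = 1900 m

1900 m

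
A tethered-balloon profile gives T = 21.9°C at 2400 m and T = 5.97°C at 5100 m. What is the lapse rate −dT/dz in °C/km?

5.9°C/km

Γ = −ΔT/Δz = (21.9 − 5.97) / (5100 − 2400) m
  = 15.93°C / 2.7 km = 5.9°C/km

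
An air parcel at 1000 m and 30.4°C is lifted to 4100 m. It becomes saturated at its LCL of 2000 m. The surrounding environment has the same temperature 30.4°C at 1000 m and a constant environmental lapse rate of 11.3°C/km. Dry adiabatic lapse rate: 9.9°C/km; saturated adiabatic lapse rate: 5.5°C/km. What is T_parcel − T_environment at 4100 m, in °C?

Parcel:
  1000 → 2000 m (dry, 9.9°C/km): ΔT = -9.9 × 1 = -9.9°C → T = 20.5°C
  2000 → 4100 m (saturated, 5.5°C/km): ΔT = -5.5 × 2.1 = -11.55°C → T = 8.95°C
Environment:
  1000 → 4100 m (environment, 11.3°C/km): ΔT = -11.3 × 3.1 = -35.03°C → T = -4.63°C
T_parcel − T_env = 8.95 − (-4.63) = +13.58°C

+13.58°C (parcel warmer than environment)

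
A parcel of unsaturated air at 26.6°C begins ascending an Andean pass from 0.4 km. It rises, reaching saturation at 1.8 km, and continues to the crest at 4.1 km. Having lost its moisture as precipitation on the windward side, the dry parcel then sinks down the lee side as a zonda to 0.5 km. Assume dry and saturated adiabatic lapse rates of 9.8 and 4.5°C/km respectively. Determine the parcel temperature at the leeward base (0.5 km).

37.81°C

Dry to 1800 m: -9.8 × 1.4 km = -13.72°C, so T = 12.88°C.
Saturated to 4100 m: -4.5 × 2.3 km = -10.35°C, so T = 2.53°C.
Dry descent to 500 m: +9.8 × 3.6 km = +35.28°C, so T = 37.81°C.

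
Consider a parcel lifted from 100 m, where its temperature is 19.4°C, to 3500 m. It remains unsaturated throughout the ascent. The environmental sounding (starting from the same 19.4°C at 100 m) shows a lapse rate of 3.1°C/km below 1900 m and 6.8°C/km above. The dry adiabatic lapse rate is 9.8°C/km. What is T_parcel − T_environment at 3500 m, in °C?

-16.86°C (parcel cooler than environment)

Parcel:
  100–3500 m, dry: Δz = 3.4 km ⇒ ΔT = -33.32°C; T = -13.92°C
Environment:
  100–1900 m, environment, lower layer: Δz = 1.8 km ⇒ ΔT = -5.58°C; T = 13.82°C
  1900–3500 m, environment, upper layer: Δz = 1.6 km ⇒ ΔT = -10.88°C; T = 2.94°C
T_parcel − T_env = -13.92 − 2.94 = -16.86°C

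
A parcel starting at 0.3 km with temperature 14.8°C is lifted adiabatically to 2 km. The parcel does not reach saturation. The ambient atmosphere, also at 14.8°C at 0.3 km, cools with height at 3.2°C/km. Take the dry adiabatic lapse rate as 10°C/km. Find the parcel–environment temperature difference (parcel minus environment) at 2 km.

Parcel:
  Dry to 2000 m: -10 × 1.7 km = -17°C, so T = -2.2°C.
Environment:
  Environment to 2000 m: -3.2 × 1.7 km = -5.44°C, so T = 9.36°C.
T_parcel − T_env = -2.2 − 9.36 = -11.56°C

-11.56°C (parcel cooler than environment)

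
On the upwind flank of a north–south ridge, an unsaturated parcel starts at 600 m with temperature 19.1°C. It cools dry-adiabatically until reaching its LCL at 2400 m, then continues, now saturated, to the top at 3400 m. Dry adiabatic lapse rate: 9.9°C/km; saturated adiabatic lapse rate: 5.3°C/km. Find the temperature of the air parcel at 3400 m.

600–2400 m, dry: Δz = 1.8 km ⇒ ΔT = -17.82°C; T = 1.28°C
2400–3400 m, saturated: Δz = 1 km ⇒ ΔT = -5.3°C; T = -4.02°C

-4.02°C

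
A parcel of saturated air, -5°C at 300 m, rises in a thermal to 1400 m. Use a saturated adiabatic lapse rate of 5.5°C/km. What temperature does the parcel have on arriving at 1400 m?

From 300 m to 1400 m (saturated adiabatic): cools by 5.5 × 1.1 = 6.05°C, giving -11.05°C.

-11.05°C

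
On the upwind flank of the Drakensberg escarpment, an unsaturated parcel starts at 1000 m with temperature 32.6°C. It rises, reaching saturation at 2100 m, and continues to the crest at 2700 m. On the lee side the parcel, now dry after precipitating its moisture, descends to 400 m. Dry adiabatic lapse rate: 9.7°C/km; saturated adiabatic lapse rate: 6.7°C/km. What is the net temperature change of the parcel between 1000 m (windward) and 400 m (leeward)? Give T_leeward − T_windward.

+7.62°C

Dry to 2100 m: -9.7 × 1.1 km = -10.67°C, so T = 21.93°C.
Saturated to 2700 m: -6.7 × 0.6 km = -4.02°C, so T = 17.91°C.
Dry descent to 400 m: +9.7 × 2.3 km = +22.31°C, so T = 40.22°C.
Net change vs windward start: 40.22 − 32.6 = +7.62°C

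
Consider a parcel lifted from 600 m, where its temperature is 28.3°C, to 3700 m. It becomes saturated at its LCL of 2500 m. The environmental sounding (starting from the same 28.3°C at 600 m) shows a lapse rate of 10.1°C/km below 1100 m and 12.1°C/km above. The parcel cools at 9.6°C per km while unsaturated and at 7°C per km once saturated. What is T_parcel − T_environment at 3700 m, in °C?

+9.87°C (parcel warmer than environment)

Parcel:
  600 → 2500 m (dry, 9.6°C/km): ΔT = -9.6 × 1.9 = -18.24°C → T = 10.06°C
  2500 → 3700 m (saturated, 7°C/km): ΔT = -7 × 1.2 = -8.4°C → T = 1.66°C
Environment:
  600 → 1100 m (environment, lower layer, 10.1°C/km): ΔT = -10.1 × 0.5 = -5.05°C → T = 23.25°C
  1100 → 3700 m (environment, upper layer, 12.1°C/km): ΔT = -12.1 × 2.6 = -31.46°C → T = -8.21°C
T_parcel − T_env = 1.66 − (-8.21) = +9.87°C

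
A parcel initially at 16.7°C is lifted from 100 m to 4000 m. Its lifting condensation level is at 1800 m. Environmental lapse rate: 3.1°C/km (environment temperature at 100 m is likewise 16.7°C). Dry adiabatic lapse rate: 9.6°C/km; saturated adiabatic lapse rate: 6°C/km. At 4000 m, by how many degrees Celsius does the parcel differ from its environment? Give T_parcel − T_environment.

Parcel:
  Dry to 1800 m: -9.6 × 1.7 km = -16.32°C, so T = 0.38°C.
  Saturated to 4000 m: -6 × 2.2 km = -13.2°C, so T = -12.82°C.
Environment:
  Environment to 4000 m: -3.1 × 3.9 km = -12.09°C, so T = 4.61°C.
T_parcel − T_env = -12.82 − 4.61 = -17.43°C

-17.43°C (parcel cooler than environment)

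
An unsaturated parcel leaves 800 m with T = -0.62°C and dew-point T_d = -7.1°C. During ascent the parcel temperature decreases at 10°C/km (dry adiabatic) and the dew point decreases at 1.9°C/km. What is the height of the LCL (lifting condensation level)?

T and T_d converge at 10 − 1.9 = 8.1°C per km
Height above start = (-0.62 − (-7.1)) / 8.1 = 0.8 km
LCL altitude = 800 m + 800 m = 1600 m

1600 m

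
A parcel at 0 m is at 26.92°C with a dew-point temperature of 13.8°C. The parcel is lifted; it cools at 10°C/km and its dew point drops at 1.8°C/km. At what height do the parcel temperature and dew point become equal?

1600 m

T and T_d converge at 10 − 1.8 = 8.2°C per km
Height above start = (26.92 − 13.8) / 8.2 = 1.6 km
LCL altitude = 0 m + 1600 m = 1600 m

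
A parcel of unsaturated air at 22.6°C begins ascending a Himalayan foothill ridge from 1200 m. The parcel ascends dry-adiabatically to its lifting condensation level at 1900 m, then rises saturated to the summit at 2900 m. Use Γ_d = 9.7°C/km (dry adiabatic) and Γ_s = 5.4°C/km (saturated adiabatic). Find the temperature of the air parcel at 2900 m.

1200 → 1900 m (dry, 9.7°C/km): ΔT = -9.7 × 0.7 = -6.79°C → T = 15.81°C
1900 → 2900 m (saturated, 5.4°C/km): ΔT = -5.4 × 1 = -5.4°C → T = 10.41°C

10.41°C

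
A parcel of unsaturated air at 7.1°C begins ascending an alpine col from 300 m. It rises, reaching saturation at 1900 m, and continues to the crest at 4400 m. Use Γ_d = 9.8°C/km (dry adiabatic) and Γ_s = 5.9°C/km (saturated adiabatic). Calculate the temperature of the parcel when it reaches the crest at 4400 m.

-23.33°C

300–1900 m, dry: Δz = 1.6 km ⇒ ΔT = -15.68°C; T = -8.58°C
1900–4400 m, saturated: Δz = 2.5 km ⇒ ΔT = -14.75°C; T = -23.33°C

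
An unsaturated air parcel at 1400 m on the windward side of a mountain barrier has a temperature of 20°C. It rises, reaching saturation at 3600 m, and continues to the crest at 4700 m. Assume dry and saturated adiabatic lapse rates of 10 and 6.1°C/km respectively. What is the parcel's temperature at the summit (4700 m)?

From 1400 m to 3600 m (dry): cools by 10 × 2.2 = 22°C, giving -2°C.
From 3600 m to 4700 m (saturated): cools by 6.1 × 1.1 = 6.71°C, giving -8.71°C.

-8.71°C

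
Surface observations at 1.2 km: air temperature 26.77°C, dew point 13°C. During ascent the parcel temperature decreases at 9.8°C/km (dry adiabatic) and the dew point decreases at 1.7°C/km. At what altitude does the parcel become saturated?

T and T_d converge at 9.8 − 1.7 = 8.1°C per km
Height above start = (26.77 − 13) / 8.1 = 1.7 km
LCL altitude = 1200 m + 1700 m = 2900 m

2.9 km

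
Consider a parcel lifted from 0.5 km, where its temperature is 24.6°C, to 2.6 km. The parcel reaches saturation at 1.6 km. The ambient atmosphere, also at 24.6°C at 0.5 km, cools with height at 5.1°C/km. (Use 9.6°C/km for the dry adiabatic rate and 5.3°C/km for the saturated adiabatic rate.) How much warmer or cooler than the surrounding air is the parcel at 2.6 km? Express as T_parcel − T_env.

Parcel:
  Dry to 1600 m: -9.6 × 1.1 km = -10.56°C, so T = 14.04°C.
  Saturated to 2600 m: -5.3 × 1 km = -5.3°C, so T = 8.74°C.
Environment:
  Environment to 2600 m: -5.1 × 2.1 km = -10.71°C, so T = 13.89°C.
T_parcel − T_env = 8.74 − 13.89 = -5.15°C

-5.15°C (parcel cooler than environment)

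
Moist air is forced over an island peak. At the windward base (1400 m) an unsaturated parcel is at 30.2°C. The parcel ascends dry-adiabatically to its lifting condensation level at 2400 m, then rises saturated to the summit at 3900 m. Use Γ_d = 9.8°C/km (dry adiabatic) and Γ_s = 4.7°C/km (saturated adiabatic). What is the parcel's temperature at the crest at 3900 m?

From 1400 m to 2400 m (dry): cools by 9.8 × 1 = 9.8°C, giving 20.4°C.
From 2400 m to 3900 m (saturated): cools by 4.7 × 1.5 = 7.05°C, giving 13.35°C.

13.35°C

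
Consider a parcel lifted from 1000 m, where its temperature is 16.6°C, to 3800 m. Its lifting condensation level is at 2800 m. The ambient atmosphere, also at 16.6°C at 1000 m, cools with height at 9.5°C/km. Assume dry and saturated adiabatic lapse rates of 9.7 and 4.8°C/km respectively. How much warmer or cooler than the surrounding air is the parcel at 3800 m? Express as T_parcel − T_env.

+4.34°C (parcel warmer than environment)

Parcel:
  1000–2800 m, dry: Δz = 1.8 km ⇒ ΔT = -17.46°C; T = -0.86°C
  2800–3800 m, saturated: Δz = 1 km ⇒ ΔT = -4.8°C; T = -5.66°C
Environment:
  1000–3800 m, environment: Δz = 2.8 km ⇒ ΔT = -26.6°C; T = -10°C
T_parcel − T_env = -5.66 − (-10) = +4.34°C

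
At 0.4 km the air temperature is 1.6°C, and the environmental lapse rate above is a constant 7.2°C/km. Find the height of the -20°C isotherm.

Height above start = (1.6 − (-20)) / 7.2 = 3 km
Altitude = 400 m + 3000 m = 3400 m

3.4 km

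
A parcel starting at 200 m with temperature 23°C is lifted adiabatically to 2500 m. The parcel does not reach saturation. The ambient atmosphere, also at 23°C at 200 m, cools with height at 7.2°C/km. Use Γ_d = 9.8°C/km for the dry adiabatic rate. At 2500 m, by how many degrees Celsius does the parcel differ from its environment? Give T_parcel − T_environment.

-5.98°C (parcel cooler than environment)

Parcel:
  200 → 2500 m (dry, 9.8°C/km): ΔT = -9.8 × 2.3 = -22.54°C → T = 0.46°C
Environment:
  200 → 2500 m (environment, 7.2°C/km): ΔT = -7.2 × 2.3 = -16.56°C → T = 6.44°C
T_parcel − T_env = 0.46 − 6.44 = -5.98°C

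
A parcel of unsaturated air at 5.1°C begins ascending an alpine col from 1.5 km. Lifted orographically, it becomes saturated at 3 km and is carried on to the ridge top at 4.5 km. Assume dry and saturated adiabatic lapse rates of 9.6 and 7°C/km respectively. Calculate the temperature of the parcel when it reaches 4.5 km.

1500–3000 m, dry: Δz = 1.5 km ⇒ ΔT = -14.4°C; T = -9.3°C
3000–4500 m, saturated: Δz = 1.5 km ⇒ ΔT = -10.5°C; T = -19.8°C

-19.8°C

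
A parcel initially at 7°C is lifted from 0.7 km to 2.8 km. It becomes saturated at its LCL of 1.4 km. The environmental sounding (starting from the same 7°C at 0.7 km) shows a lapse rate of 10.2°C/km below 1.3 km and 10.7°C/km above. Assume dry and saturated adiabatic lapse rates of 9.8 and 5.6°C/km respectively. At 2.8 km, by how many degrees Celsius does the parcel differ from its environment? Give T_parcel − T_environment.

+7.47°C (parcel warmer than environment)

Parcel:
  Dry to 1400 m: -9.8 × 0.7 km = -6.86°C, so T = 0.14°C.
  Saturated to 2800 m: -5.6 × 1.4 km = -7.84°C, so T = -7.7°C.
Environment:
  Environment, lower layer to 1300 m: -10.2 × 0.6 km = -6.12°C, so T = 0.88°C.
  Environment, upper layer to 2800 m: -10.7 × 1.5 km = -16.05°C, so T = -15.17°C.
T_parcel − T_env = -7.7 − (-15.17) = +7.47°C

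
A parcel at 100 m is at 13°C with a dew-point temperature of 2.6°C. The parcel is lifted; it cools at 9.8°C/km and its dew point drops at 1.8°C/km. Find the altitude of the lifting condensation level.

T and T_d converge at 9.8 − 1.8 = 8°C per km
Height above start = (13 − 2.6) / 8 = 1.3 km
LCL altitude = 100 m + 1300 m = 1400 m

1400 m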